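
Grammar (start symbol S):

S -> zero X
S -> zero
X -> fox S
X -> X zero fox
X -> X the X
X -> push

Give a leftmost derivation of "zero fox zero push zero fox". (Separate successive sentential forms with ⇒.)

S ⇒ zero X   [S -> zero X]
zero X ⇒ zero fox S   [X -> fox S]
zero fox S ⇒ zero fox zero X   [S -> zero X]
zero fox zero X ⇒ zero fox zero X zero fox   [X -> X zero fox]
zero fox zero X zero fox ⇒ zero fox zero push zero fox   [X -> push]

S ⇒ zero X ⇒ zero fox S ⇒ zero fox zero X ⇒ zero fox zero X zero fox ⇒ zero fox zero push zero fox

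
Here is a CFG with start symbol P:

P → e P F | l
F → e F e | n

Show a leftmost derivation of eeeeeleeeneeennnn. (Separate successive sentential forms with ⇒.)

P⇒ePF⇒eePFF⇒eeePFFF⇒eeeePFFFF⇒eeeeePFFFFF⇒eeeeelFFFFF⇒eeeeeleFeFFFF⇒eeeeeleeFeeFFFF⇒eeeeeleeeFeeeFFFF⇒eeeeeleeeneeeFFFF⇒eeeeeleeeneeenFFF⇒eeeeeleeeneeennFF⇒eeeeeleeeneeennnF⇒eeeeeleeeneeennnn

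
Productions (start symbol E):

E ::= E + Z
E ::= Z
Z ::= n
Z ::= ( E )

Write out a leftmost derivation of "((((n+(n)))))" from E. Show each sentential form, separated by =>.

E => Z   [E ::= Z]
Z => (E)   [Z ::= ( E )]
(E) => (Z)   [E ::= Z]
(Z) => ((E))   [Z ::= ( E )]
((E)) => ((Z))   [E ::= Z]
((Z)) => (((E)))   [Z ::= ( E )]
(((E))) => (((Z)))   [E ::= Z]
(((Z))) => ((((E))))   [Z ::= ( E )]
((((E)))) => ((((E+Z))))   [E ::= E + Z]
((((E+Z)))) => ((((Z+Z))))   [E ::= Z]
((((Z+Z)))) => ((((n+Z))))   [Z ::= n]
((((n+Z)))) => ((((n+(E)))))   [Z ::= ( E )]
((((n+(E))))) => ((((n+(Z)))))   [E ::= Z]
((((n+(Z))))) => ((((n+(n)))))   [Z ::= n]

E => Z => (E) => (Z) => ((E)) => ((Z)) => (((E))) => (((Z))) => ((((E)))) => ((((E+Z)))) => ((((Z+Z)))) => ((((n+Z)))) => ((((n+(E))))) => ((((n+(Z))))) => ((((n+(n)))))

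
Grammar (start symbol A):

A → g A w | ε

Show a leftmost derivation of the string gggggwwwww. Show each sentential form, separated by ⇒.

A ⇒ gAw ⇒ ggAww ⇒ gggAwww ⇒ ggggAwwww ⇒ gggggAwwwww ⇒ gggggwwwww

A ⇒ gAw   [A → g A w]
gAw ⇒ ggAww   [A → g A w]
ggAww ⇒ gggAwww   [A → g A w]
gggAwww ⇒ ggggAwwww   [A → g A w]
ggggAwwww ⇒ gggggAwwwww   [A → g A w]
gggggAwwwww ⇒ gggggwwwww   [A → ε]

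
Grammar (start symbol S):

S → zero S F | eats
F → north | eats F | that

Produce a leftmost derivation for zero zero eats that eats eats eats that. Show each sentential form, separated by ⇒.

S ⇒ zero S F ⇒ zero zero S F F ⇒ zero zero eats F F ⇒ zero zero eats that F ⇒ zero zero eats that eats F ⇒ zero zero eats that eats eats F ⇒ zero zero eats that eats eats eats F ⇒ zero zero eats that eats eats eats that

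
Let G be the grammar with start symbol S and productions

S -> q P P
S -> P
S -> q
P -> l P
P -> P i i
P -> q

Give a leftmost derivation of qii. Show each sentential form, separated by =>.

S => P   [S -> P]
P => Pii   [P -> P i i]
Pii => qii   [P -> q]

S => P => Pii => qii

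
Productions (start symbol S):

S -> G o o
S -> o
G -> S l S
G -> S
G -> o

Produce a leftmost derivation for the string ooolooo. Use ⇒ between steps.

S ⇒ Goo ⇒ SlSoo ⇒ GoolSoo ⇒ ooolSoo ⇒ ooolooo

S ⇒ Goo   [S -> G o o]
Goo ⇒ SlSoo   [G -> S l S]
SlSoo ⇒ GoolSoo   [S -> G o o]
GoolSoo ⇒ ooolSoo   [G -> o]
ooolSoo ⇒ ooolooo   [S -> o]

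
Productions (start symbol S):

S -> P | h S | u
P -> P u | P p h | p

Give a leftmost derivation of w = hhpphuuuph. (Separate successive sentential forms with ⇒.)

S ⇒ hS ⇒ hhS ⇒ hhP ⇒ hhPph ⇒ hhPuph ⇒ hhPuuph ⇒ hhPuuuph ⇒ hhPphuuuph ⇒ hhpphuuuph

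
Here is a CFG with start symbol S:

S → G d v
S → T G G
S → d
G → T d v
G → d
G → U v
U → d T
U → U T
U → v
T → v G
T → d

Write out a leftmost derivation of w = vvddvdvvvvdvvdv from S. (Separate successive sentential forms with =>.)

S => TGG => vGGG => vTdvGG => vvGdvGG => vvTdvdvGG => vvddvdvGG => vvddvdvTdvG => vvddvdvvGdvG => vvddvdvvUvdvG => vvddvdvvvvdvG => vvddvdvvvvdvUv => vvddvdvvvvdvUTv => vvddvdvvvvdvvTv => vvddvdvvvvdvvdv

S => TGG   [S → T G G]
TGG => vGGG   [T → v G]
vGGG => vTdvGG   [G → T d v]
vTdvGG => vvGdvGG   [T → v G]
vvGdvGG => vvTdvdvGG   [G → T d v]
vvTdvdvGG => vvddvdvGG   [T → d]
vvddvdvGG => vvddvdvTdvG   [G → T d v]
vvddvdvTdvG => vvddvdvvGdvG   [T → v G]
vvddvdvvGdvG => vvddvdvvUvdvG   [G → U v]
vvddvdvvUvdvG => vvddvdvvvvdvG   [U → v]
vvddvdvvvvdvG => vvddvdvvvvdvUv   [G → U v]
vvddvdvvvvdvUv => vvddvdvvvvdvUTv   [U → U T]
vvddvdvvvvdvUTv => vvddvdvvvvdvvTv   [U → v]
vvddvdvvvvdvvTv => vvddvdvvvvdvvdv   [T → d]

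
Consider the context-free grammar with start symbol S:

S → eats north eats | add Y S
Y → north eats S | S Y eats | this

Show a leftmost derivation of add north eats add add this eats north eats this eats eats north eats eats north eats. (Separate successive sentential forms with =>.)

S => add Y S   [S → add Y S]
add Y S => add north eats S S   [Y → north eats S]
add north eats S S => add north eats add Y S S   [S → add Y S]
add north eats add Y S S => add north eats add S Y eats S S   [Y → S Y eats]
add north eats add S Y eats S S => add north eats add add Y S Y eats S S   [S → add Y S]
add north eats add add Y S Y eats S S => add north eats add add this S Y eats S S   [Y → this]
add north eats add add this S Y eats S S => add north eats add add this eats north eats Y eats S S   [S → eats north eats]
add north eats add add this eats north eats Y eats S S => add north eats add add this eats north eats this eats S S   [Y → this]
add north eats add add this eats north eats this eats S S => add north eats add add this eats north eats this eats eats north eats S   [S → eats north eats]
add north eats add add this eats north eats this eats eats north eats S => add north eats add add this eats north eats this eats eats north eats eats north eats   [S → eats north eats]

S => add Y S => add north eats S S => add north eats add Y S S => add north eats add S Y eats S S => add north eats add add Y S Y eats S S => add north eats add add this S Y eats S S => add north eats add add this eats north eats Y eats S S => add north eats add add this eats north eats this eats S S => add north eats add add this eats north eats this eats eats north eats S => add north eats add add this eats north eats this eats eats north eats eats north eats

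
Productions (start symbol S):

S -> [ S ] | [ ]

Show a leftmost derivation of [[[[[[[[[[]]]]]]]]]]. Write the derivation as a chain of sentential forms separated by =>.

S => [S]   [S -> [ S ]]
[S] => [[S]]   [S -> [ S ]]
[[S]] => [[[S]]]   [S -> [ S ]]
[[[S]]] => [[[[S]]]]   [S -> [ S ]]
[[[[S]]]] => [[[[[S]]]]]   [S -> [ S ]]
[[[[[S]]]]] => [[[[[[S]]]]]]   [S -> [ S ]]
[[[[[[S]]]]]] => [[[[[[[S]]]]]]]   [S -> [ S ]]
[[[[[[[S]]]]]]] => [[[[[[[[S]]]]]]]]   [S -> [ S ]]
[[[[[[[[S]]]]]]]] => [[[[[[[[[S]]]]]]]]]   [S -> [ S ]]
[[[[[[[[[S]]]]]]]]] => [[[[[[[[[[]]]]]]]]]]   [S -> [ ]]

S => [S] => [[S]] => [[[S]]] => [[[[S]]]] => [[[[[S]]]]] => [[[[[[S]]]]]] => [[[[[[[S]]]]]]] => [[[[[[[[S]]]]]]]] => [[[[[[[[[S]]]]]]]]] => [[[[[[[[[[]]]]]]]]]]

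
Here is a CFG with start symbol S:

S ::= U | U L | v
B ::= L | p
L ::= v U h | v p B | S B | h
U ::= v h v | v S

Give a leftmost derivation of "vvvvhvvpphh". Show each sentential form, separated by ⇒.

S ⇒ UL ⇒ vSL ⇒ vULL ⇒ vvSLL ⇒ vvULLL ⇒ vvvSLLL ⇒ vvvULLL ⇒ vvvvhvLLL ⇒ vvvvhvvpBLL ⇒ vvvvhvvppLL ⇒ vvvvhvvpphL ⇒ vvvvhvvpphh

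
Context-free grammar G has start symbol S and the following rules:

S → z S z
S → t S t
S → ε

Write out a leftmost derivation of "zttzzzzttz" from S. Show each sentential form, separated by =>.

S => zSz => ztStz => zttSttz => zttzSzttz => zttzzSzzttz => zttzzzzttz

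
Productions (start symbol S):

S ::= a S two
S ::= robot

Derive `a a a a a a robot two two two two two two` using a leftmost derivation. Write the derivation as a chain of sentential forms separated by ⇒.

S ⇒ a S two   [S ::= a S two]
a S two ⇒ a a S two two   [S ::= a S two]
a a S two two ⇒ a a a S two two two   [S ::= a S two]
a a a S two two two ⇒ a a a a S two two two two   [S ::= a S two]
a a a a S two two two two ⇒ a a a a a S two two two two two   [S ::= a S two]
a a a a a S two two two two two ⇒ a a a a a a S two two two two two two   [S ::= a S two]
a a a a a a S two two two two two two ⇒ a a a a a a robot two two two two two two   [S ::= robot]

S ⇒ a S two ⇒ a a S two two ⇒ a a a S two two two ⇒ a a a a S two two two two ⇒ a a a a a S two two two two two ⇒ a a a a a a S two two two two two two ⇒ a a a a a a robot two two two two two two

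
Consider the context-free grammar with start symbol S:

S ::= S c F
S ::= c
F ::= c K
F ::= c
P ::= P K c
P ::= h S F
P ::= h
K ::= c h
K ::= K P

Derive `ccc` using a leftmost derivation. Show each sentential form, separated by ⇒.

S ⇒ ScF ⇒ ccF ⇒ ccc

S ⇒ ScF   [S ::= S c F]
ScF ⇒ ccF   [S ::= c]
ccF ⇒ ccc   [F ::= c]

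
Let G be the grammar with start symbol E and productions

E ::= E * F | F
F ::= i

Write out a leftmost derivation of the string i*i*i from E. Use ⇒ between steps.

E⇒E*F⇒E*F*F⇒F*F*F⇒i*F*F⇒i*i*F⇒i*i*i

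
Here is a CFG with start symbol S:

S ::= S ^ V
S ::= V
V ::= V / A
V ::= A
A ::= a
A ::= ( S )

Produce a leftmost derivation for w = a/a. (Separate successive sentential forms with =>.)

S => V => V/A => A/A => a/A => a/a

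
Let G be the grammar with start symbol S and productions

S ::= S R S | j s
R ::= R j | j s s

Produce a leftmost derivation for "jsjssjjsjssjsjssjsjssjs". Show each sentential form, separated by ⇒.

S ⇒ SRS ⇒ jsRS ⇒ jsRjS ⇒ jsjssjS ⇒ jsjssjSRS ⇒ jsjssjjsRS ⇒ jsjssjjsjssS ⇒ jsjssjjsjssSRS ⇒ jsjssjjsjssSRSRS ⇒ jsjssjjsjssjsRSRS ⇒ jsjssjjsjssjsjssSRS ⇒ jsjssjjsjssjsjssjsRS ⇒ jsjssjjsjssjsjssjsjssS ⇒ jsjssjjsjssjsjssjsjssjs

S ⇒ SRS   [S ::= S R S]
SRS ⇒ jsRS   [S ::= j s]
jsRS ⇒ jsRjS   [R ::= R j]
jsRjS ⇒ jsjssjS   [R ::= j s s]
jsjssjS ⇒ jsjssjSRS   [S ::= S R S]
jsjssjSRS ⇒ jsjssjjsRS   [S ::= j s]
jsjssjjsRS ⇒ jsjssjjsjssS   [R ::= j s s]
jsjssjjsjssS ⇒ jsjssjjsjssSRS   [S ::= S R S]
jsjssjjsjssSRS ⇒ jsjssjjsjssSRSRS   [S ::= S R S]
jsjssjjsjssSRSRS ⇒ jsjssjjsjssjsRSRS   [S ::= j s]
jsjssjjsjssjsRSRS ⇒ jsjssjjsjssjsjssSRS   [R ::= j s s]
jsjssjjsjssjsjssSRS ⇒ jsjssjjsjssjsjssjsRS   [S ::= j s]
jsjssjjsjssjsjssjsRS ⇒ jsjssjjsjssjsjssjsjssS   [R ::= j s s]
jsjssjjsjssjsjssjsjssS ⇒ jsjssjjsjssjsjssjsjssjs   [S ::= j s]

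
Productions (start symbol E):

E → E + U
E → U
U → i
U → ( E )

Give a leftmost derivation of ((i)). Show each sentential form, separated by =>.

E => U   [E → U]
U => (E)   [U → ( E )]
(E) => (U)   [E → U]
(U) => ((E))   [U → ( E )]
((E)) => ((U))   [E → U]
((U)) => ((i))   [U → i]

E=>U=>(E)=>(U)=>((E))=>((U))=>((i))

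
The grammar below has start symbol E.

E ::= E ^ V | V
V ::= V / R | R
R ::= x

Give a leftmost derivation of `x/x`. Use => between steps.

E => V => V/R => R/R => x/R => x/x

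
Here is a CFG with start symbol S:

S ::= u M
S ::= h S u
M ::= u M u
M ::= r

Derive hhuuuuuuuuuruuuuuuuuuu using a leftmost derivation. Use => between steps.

S => hSu => hhSuu => hhuMuu => hhuuMuuu => hhuuuMuuuu => hhuuuuMuuuuu => hhuuuuuMuuuuuu => hhuuuuuuMuuuuuuu => hhuuuuuuuMuuuuuuuu => hhuuuuuuuuMuuuuuuuuu => hhuuuuuuuuuMuuuuuuuuuu => hhuuuuuuuuuruuuuuuuuuu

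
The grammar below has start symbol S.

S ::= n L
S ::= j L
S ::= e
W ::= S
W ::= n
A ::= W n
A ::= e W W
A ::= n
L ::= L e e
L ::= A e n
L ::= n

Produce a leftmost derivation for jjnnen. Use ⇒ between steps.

S ⇒ jL ⇒ jAen ⇒ jWnen ⇒ jSnen ⇒ jjLnen ⇒ jjnnen

S ⇒ jL   [S ::= j L]
jL ⇒ jAen   [L ::= A e n]
jAen ⇒ jWnen   [A ::= W n]
jWnen ⇒ jSnen   [W ::= S]
jSnen ⇒ jjLnen   [S ::= j L]
jjLnen ⇒ jjnnen   [L ::= n]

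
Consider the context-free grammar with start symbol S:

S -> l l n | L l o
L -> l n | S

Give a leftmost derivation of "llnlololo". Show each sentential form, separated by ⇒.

S ⇒ Llo   [S -> L l o]
Llo ⇒ Slo   [L -> S]
Slo ⇒ Llolo   [S -> L l o]
Llolo ⇒ Slolo   [L -> S]
Slolo ⇒ Llololo   [S -> L l o]
Llololo ⇒ Slololo   [L -> S]
Slololo ⇒ llnlololo   [S -> l l n]

S⇒Llo⇒Slo⇒Llolo⇒Slolo⇒Llololo⇒Slololo⇒llnlololo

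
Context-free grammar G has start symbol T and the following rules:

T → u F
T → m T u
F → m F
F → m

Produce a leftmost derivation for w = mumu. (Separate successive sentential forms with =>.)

T => mTu   [T → m T u]
mTu => muFu   [T → u F]
muFu => mumu   [F → m]

T => mTu => muFu => mumu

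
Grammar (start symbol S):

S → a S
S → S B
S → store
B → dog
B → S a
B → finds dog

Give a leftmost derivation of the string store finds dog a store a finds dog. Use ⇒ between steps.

S ⇒ S B ⇒ S B B ⇒ S B B B ⇒ store B B B ⇒ store finds dog B B ⇒ store finds dog S a B ⇒ store finds dog a S a B ⇒ store finds dog a store a B ⇒ store finds dog a store a finds dog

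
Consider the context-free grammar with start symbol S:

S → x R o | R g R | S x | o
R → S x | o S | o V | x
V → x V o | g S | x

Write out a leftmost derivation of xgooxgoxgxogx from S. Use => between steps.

S => RgR   [S → R g R]
RgR => xgR   [R → x]
xgR => xgoS   [R → o S]
xgoS => xgoRgR   [S → R g R]
xgoRgR => xgooVgR   [R → o V]
xgooVgR => xgooxVogR   [V → x V o]
xgooxVogR => xgooxgSogR   [V → g S]
xgooxgSogR => xgooxgRgRogR   [S → R g R]
xgooxgRgRogR => xgooxgoVgRogR   [R → o V]
xgooxgoVgRogR => xgooxgoxgRogR   [V → x]
xgooxgoxgRogR => xgooxgoxgxogR   [R → x]
xgooxgoxgxogR => xgooxgoxgxogx   [R → x]

S => RgR => xgR => xgoS => xgoRgR => xgooVgR => xgooxVogR => xgooxgSogR => xgooxgRgRogR => xgooxgoVgRogR => xgooxgoxgRogR => xgooxgoxgxogR => xgooxgoxgxogx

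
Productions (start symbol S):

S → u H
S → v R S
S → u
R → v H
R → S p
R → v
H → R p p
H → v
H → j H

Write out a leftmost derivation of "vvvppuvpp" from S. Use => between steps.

S => vRS => vvHS => vvRppS => vvvppS => vvvppuH => vvvppuRpp => vvvppuvpp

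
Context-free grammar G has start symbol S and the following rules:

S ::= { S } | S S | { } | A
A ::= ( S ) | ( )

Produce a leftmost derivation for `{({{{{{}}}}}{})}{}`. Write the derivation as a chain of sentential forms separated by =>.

S => SS => {S}S => {A}S => {(S)}S => {(SS)}S => {({S}S)}S => {({{S}}S)}S => {({{{S}}}S)}S => {({{{{S}}}}S)}S => {({{{{{}}}}}S)}S => {({{{{{}}}}}{})}S => {({{{{{}}}}}{})}{}

S => SS   [S ::= S S]
SS => {S}S   [S ::= { S }]
{S}S => {A}S   [S ::= A]
{A}S => {(S)}S   [A ::= ( S )]
{(S)}S => {(SS)}S   [S ::= S S]
{(SS)}S => {({S}S)}S   [S ::= { S }]
{({S}S)}S => {({{S}}S)}S   [S ::= { S }]
{({{S}}S)}S => {({{{S}}}S)}S   [S ::= { S }]
{({{{S}}}S)}S => {({{{{S}}}}S)}S   [S ::= { S }]
{({{{{S}}}}S)}S => {({{{{{}}}}}S)}S   [S ::= { }]
{({{{{{}}}}}S)}S => {({{{{{}}}}}{})}S   [S ::= { }]
{({{{{{}}}}}{})}S => {({{{{{}}}}}{})}{}   [S ::= { }]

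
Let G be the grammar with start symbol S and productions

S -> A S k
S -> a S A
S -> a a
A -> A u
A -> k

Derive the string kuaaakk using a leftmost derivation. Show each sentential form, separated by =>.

S => ASk => AuSk => kuSk => kuaSAk => kuaaaAk => kuaaakk

S => ASk   [S -> A S k]
ASk => AuSk   [A -> A u]
AuSk => kuSk   [A -> k]
kuSk => kuaSAk   [S -> a S A]
kuaSAk => kuaaaAk   [S -> a a]
kuaaaAk => kuaaakk   [A -> k]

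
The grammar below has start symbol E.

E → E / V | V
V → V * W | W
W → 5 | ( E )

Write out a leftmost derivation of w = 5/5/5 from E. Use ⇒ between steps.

E ⇒ E/V   [E → E / V]
E/V ⇒ E/V/V   [E → E / V]
E/V/V ⇒ V/V/V   [E → V]
V/V/V ⇒ W/V/V   [V → W]
W/V/V ⇒ 5/V/V   [W → 5]
5/V/V ⇒ 5/W/V   [V → W]
5/W/V ⇒ 5/5/V   [W → 5]
5/5/V ⇒ 5/5/W   [V → W]
5/5/W ⇒ 5/5/5   [W → 5]

E ⇒ E/V ⇒ E/V/V ⇒ V/V/V ⇒ W/V/V ⇒ 5/V/V ⇒ 5/W/V ⇒ 5/5/V ⇒ 5/5/W ⇒ 5/5/5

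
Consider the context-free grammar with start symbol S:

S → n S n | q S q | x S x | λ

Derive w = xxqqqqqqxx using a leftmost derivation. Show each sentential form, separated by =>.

S=>xSx=>xxSxx=>xxqSqxx=>xxqqSqqxx=>xxqqqSqqqxx=>xxqqqqqqxx

S => xSx   [S → x S x]
xSx => xxSxx   [S → x S x]
xxSxx => xxqSqxx   [S → q S q]
xxqSqxx => xxqqSqqxx   [S → q S q]
xxqqSqqxx => xxqqqSqqqxx   [S → q S q]
xxqqqSqqqxx => xxqqqqqqxx   [S → λ]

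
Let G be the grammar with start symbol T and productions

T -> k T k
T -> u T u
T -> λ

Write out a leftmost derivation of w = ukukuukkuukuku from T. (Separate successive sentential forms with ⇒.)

T⇒uTu⇒ukTku⇒ukuTuku⇒ukukTkuku⇒ukukuTukuku⇒ukukuuTuukuku⇒ukukuukTkuukuku⇒ukukuukkuukuku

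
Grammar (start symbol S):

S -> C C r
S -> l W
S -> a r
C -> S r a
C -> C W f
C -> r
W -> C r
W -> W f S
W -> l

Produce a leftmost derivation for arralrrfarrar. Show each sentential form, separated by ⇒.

S ⇒ CCr   [S -> C C r]
CCr ⇒ SraCr   [C -> S r a]
SraCr ⇒ arraCr   [S -> a r]
arraCr ⇒ arraSrar   [C -> S r a]
arraSrar ⇒ arralWrar   [S -> l W]
arralWrar ⇒ arralWfSrar   [W -> W f S]
arralWfSrar ⇒ arralCrfSrar   [W -> C r]
arralCrfSrar ⇒ arralrrfSrar   [C -> r]
arralrrfSrar ⇒ arralrrfarrar   [S -> a r]

S ⇒ CCr ⇒ SraCr ⇒ arraCr ⇒ arraSrar ⇒ arralWrar ⇒ arralWfSrar ⇒ arralCrfSrar ⇒ arralrrfSrar ⇒ arralrrfarrar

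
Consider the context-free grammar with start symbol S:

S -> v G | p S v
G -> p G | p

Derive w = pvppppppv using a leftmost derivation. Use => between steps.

S => pSv => pvGv => pvpGv => pvppGv => pvpppGv => pvppppGv => pvpppppGv => pvppppppv

S => pSv   [S -> p S v]
pSv => pvGv   [S -> v G]
pvGv => pvpGv   [G -> p G]
pvpGv => pvppGv   [G -> p G]
pvppGv => pvpppGv   [G -> p G]
pvpppGv => pvppppGv   [G -> p G]
pvppppGv => pvpppppGv   [G -> p G]
pvpppppGv => pvppppppv   [G -> p]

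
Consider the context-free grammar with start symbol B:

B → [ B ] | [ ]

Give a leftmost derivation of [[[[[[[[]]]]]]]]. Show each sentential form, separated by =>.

B => [B]   [B → [ B ]]
[B] => [[B]]   [B → [ B ]]
[[B]] => [[[B]]]   [B → [ B ]]
[[[B]]] => [[[[B]]]]   [B → [ B ]]
[[[[B]]]] => [[[[[B]]]]]   [B → [ B ]]
[[[[[B]]]]] => [[[[[[B]]]]]]   [B → [ B ]]
[[[[[[B]]]]]] => [[[[[[[B]]]]]]]   [B → [ B ]]
[[[[[[[B]]]]]]] => [[[[[[[[]]]]]]]]   [B → [ ]]

B=>[B]=>[[B]]=>[[[B]]]=>[[[[B]]]]=>[[[[[B]]]]]=>[[[[[[B]]]]]]=>[[[[[[[B]]]]]]]=>[[[[[[[[]]]]]]]]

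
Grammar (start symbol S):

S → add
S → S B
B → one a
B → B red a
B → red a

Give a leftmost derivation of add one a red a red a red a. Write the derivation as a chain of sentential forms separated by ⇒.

S ⇒ S B ⇒ add B ⇒ add B red a ⇒ add B red a red a ⇒ add B red a red a red a ⇒ add one a red a red a red a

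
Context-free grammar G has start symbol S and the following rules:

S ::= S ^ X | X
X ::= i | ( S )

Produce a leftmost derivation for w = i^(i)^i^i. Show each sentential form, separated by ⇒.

S ⇒ S^X   [S ::= S ^ X]
S^X ⇒ S^X^X   [S ::= S ^ X]
S^X^X ⇒ S^X^X^X   [S ::= S ^ X]
S^X^X^X ⇒ X^X^X^X   [S ::= X]
X^X^X^X ⇒ i^X^X^X   [X ::= i]
i^X^X^X ⇒ i^(S)^X^X   [X ::= ( S )]
i^(S)^X^X ⇒ i^(X)^X^X   [S ::= X]
i^(X)^X^X ⇒ i^(i)^X^X   [X ::= i]
i^(i)^X^X ⇒ i^(i)^i^X   [X ::= i]
i^(i)^i^X ⇒ i^(i)^i^i   [X ::= i]

S ⇒ S^X ⇒ S^X^X ⇒ S^X^X^X ⇒ X^X^X^X ⇒ i^X^X^X ⇒ i^(S)^X^X ⇒ i^(X)^X^X ⇒ i^(i)^X^X ⇒ i^(i)^i^X ⇒ i^(i)^i^i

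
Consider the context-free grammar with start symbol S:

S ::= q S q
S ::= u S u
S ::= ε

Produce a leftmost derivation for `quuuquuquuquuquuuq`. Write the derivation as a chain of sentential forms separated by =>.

S=>qSq=>quSuq=>quuSuuq=>quuuSuuuq=>quuuqSquuuq=>quuuquSuquuuq=>quuuquuSuuquuuq=>quuuquuqSquuquuuq=>quuuquuquSuquuquuuq=>quuuquuquuquuquuuq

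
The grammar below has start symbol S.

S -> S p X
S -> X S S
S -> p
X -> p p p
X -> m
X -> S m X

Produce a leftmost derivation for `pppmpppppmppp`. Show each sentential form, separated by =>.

S => SpX   [S -> S p X]
SpX => ppX   [S -> p]
ppX => ppSmX   [X -> S m X]
ppSmX => ppXSSmX   [S -> X S S]
ppXSSmX => ppSmXSSmX   [X -> S m X]
ppSmXSSmX => pppmXSSmX   [S -> p]
pppmXSSmX => pppmpppSSmX   [X -> p p p]
pppmpppSSmX => pppmppppSmX   [S -> p]
pppmppppSmX => pppmpppppmX   [S -> p]
pppmpppppmX => pppmpppppmppp   [X -> p p p]

S => SpX => ppX => ppSmX => ppXSSmX => ppSmXSSmX => pppmXSSmX => pppmpppSSmX => pppmppppSmX => pppmpppppmX => pppmpppppmppp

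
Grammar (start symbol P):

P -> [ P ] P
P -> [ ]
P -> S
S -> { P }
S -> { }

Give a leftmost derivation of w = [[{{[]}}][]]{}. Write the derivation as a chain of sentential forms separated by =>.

P => [P]P   [P -> [ P ] P]
[P]P => [[P]P]P   [P -> [ P ] P]
[[P]P]P => [[S]P]P   [P -> S]
[[S]P]P => [[{P}]P]P   [S -> { P }]
[[{P}]P]P => [[{S}]P]P   [P -> S]
[[{S}]P]P => [[{{P}}]P]P   [S -> { P }]
[[{{P}}]P]P => [[{{[]}}]P]P   [P -> [ ]]
[[{{[]}}]P]P => [[{{[]}}][]]P   [P -> [ ]]
[[{{[]}}][]]P => [[{{[]}}][]]S   [P -> S]
[[{{[]}}][]]S => [[{{[]}}][]]{}   [S -> { }]

P=>[P]P=>[[P]P]P=>[[S]P]P=>[[{P}]P]P=>[[{S}]P]P=>[[{{P}}]P]P=>[[{{[]}}]P]P=>[[{{[]}}][]]P=>[[{{[]}}][]]S=>[[{{[]}}][]]{}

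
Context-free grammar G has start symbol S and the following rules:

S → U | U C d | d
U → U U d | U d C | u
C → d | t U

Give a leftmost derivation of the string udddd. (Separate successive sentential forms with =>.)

S => U   [S → U]
U => UdC   [U → U d C]
UdC => UdCdC   [U → U d C]
UdCdC => udCdC   [U → u]
udCdC => udddC   [C → d]
udddC => udddd   [C → d]

S=>U=>UdC=>UdCdC=>udCdC=>udddC=>udddd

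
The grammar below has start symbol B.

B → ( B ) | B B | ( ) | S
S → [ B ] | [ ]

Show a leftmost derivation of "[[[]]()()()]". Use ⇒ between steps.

B ⇒ S ⇒ [B] ⇒ [BB] ⇒ [BBB] ⇒ [SBB] ⇒ [[B]BB] ⇒ [[S]BB] ⇒ [[[]]BB] ⇒ [[[]]BBB] ⇒ [[[]]()BB] ⇒ [[[]]()()B] ⇒ [[[]]()()()]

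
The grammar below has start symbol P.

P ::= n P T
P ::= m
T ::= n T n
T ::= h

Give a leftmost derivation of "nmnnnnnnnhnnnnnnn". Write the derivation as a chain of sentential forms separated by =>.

P=>nPT=>nmT=>nmnTn=>nmnnTnn=>nmnnnTnnn=>nmnnnnTnnnn=>nmnnnnnTnnnnn=>nmnnnnnnTnnnnnn=>nmnnnnnnnTnnnnnnn=>nmnnnnnnnhnnnnnnn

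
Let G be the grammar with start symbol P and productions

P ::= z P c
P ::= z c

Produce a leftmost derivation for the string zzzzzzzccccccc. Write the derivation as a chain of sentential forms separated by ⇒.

P ⇒ zPc ⇒ zzPcc ⇒ zzzPccc ⇒ zzzzPcccc ⇒ zzzzzPccccc ⇒ zzzzzzPcccccc ⇒ zzzzzzzccccccc

P ⇒ zPc   [P ::= z P c]
zPc ⇒ zzPcc   [P ::= z P c]
zzPcc ⇒ zzzPccc   [P ::= z P c]
zzzPccc ⇒ zzzzPcccc   [P ::= z P c]
zzzzPcccc ⇒ zzzzzPccccc   [P ::= z P c]
zzzzzPccccc ⇒ zzzzzzPcccccc   [P ::= z P c]
zzzzzzPcccccc ⇒ zzzzzzzccccccc   [P ::= z c]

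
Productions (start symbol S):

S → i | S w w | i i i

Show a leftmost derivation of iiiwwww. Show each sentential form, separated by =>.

S => Sww   [S → S w w]
Sww => Swwww   [S → S w w]
Swwww => iiiwwww   [S → i i i]

S => Sww => Swwww => iiiwwww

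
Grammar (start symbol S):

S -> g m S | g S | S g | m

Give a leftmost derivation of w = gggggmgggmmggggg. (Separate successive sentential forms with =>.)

S => Sg => Sgg => gSgg => ggSgg => gggSgg => gggSggg => gggSgggg => gggSggggg => ggggSggggg => gggggmSggggg => gggggmgSggggg => gggggmggSggggg => gggggmgggmSggggg => gggggmgggmmggggg

S => Sg   [S -> S g]
Sg => Sgg   [S -> S g]
Sgg => gSgg   [S -> g S]
gSgg => ggSgg   [S -> g S]
ggSgg => gggSgg   [S -> g S]
gggSgg => gggSggg   [S -> S g]
gggSggg => gggSgggg   [S -> S g]
gggSgggg => gggSggggg   [S -> S g]
gggSggggg => ggggSggggg   [S -> g S]
ggggSggggg => gggggmSggggg   [S -> g m S]
gggggmSggggg => gggggmgSggggg   [S -> g S]
gggggmgSggggg => gggggmggSggggg   [S -> g S]
gggggmggSggggg => gggggmgggmSggggg   [S -> g m S]
gggggmgggmSggggg => gggggmgggmmggggg   [S -> m]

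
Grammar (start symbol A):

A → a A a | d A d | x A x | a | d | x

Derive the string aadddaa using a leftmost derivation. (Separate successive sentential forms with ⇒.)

A ⇒ aAa   [A → a A a]
aAa ⇒ aaAaa   [A → a A a]
aaAaa ⇒ aadAdaa   [A → d A d]
aadAdaa ⇒ aadddaa   [A → d]

A ⇒ aAa ⇒ aaAaa ⇒ aadAdaa ⇒ aadddaa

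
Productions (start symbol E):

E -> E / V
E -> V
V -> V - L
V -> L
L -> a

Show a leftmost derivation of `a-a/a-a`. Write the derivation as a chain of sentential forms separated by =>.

E => E/V => V/V => V-L/V => L-L/V => a-L/V => a-a/V => a-a/V-L => a-a/L-L => a-a/a-L => a-a/a-a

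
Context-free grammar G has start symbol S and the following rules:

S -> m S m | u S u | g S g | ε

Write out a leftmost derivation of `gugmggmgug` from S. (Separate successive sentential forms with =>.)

S => gSg   [S -> g S g]
gSg => guSug   [S -> u S u]
guSug => gugSgug   [S -> g S g]
gugSgug => gugmSmgug   [S -> m S m]
gugmSmgug => gugmgSgmgug   [S -> g S g]
gugmgSgmgug => gugmggmgug   [S -> ε]

S => gSg => guSug => gugSgug => gugmSmgug => gugmgSgmgug => gugmggmgug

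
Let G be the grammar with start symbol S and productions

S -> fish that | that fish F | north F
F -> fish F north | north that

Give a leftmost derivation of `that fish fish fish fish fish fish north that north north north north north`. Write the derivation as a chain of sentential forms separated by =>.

S => that fish F   [S -> that fish F]
that fish F => that fish fish F north   [F -> fish F north]
that fish fish F north => that fish fish fish F north north   [F -> fish F north]
that fish fish fish F north north => that fish fish fish fish F north north north   [F -> fish F north]
that fish fish fish fish F north north north => that fish fish fish fish fish F north north north north   [F -> fish F north]
that fish fish fish fish fish F north north north north => that fish fish fish fish fish fish F north north north north north   [F -> fish F north]
that fish fish fish fish fish fish F north north north north north => that fish fish fish fish fish fish north that north north north north north   [F -> north that]

S => that fish F => that fish fish F north => that fish fish fish F north north => that fish fish fish fish F north north north => that fish fish fish fish fish F north north north north => that fish fish fish fish fish fish F north north north north north => that fish fish fish fish fish fish north that north north north north north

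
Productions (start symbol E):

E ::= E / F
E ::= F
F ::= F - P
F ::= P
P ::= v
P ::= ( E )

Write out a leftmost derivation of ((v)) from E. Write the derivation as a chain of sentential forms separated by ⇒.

E ⇒ F   [E ::= F]
F ⇒ P   [F ::= P]
P ⇒ (E)   [P ::= ( E )]
(E) ⇒ (F)   [E ::= F]
(F) ⇒ (P)   [F ::= P]
(P) ⇒ ((E))   [P ::= ( E )]
((E)) ⇒ ((F))   [E ::= F]
((F)) ⇒ ((P))   [F ::= P]
((P)) ⇒ ((v))   [P ::= v]

E ⇒ F ⇒ P ⇒ (E) ⇒ (F) ⇒ (P) ⇒ ((E)) ⇒ ((F)) ⇒ ((P)) ⇒ ((v))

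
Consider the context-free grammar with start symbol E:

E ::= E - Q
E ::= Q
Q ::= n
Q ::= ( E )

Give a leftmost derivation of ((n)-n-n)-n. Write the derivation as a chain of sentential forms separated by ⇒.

E ⇒ E-Q   [E ::= E - Q]
E-Q ⇒ Q-Q   [E ::= Q]
Q-Q ⇒ (E)-Q   [Q ::= ( E )]
(E)-Q ⇒ (E-Q)-Q   [E ::= E - Q]
(E-Q)-Q ⇒ (E-Q-Q)-Q   [E ::= E - Q]
(E-Q-Q)-Q ⇒ (Q-Q-Q)-Q   [E ::= Q]
(Q-Q-Q)-Q ⇒ ((E)-Q-Q)-Q   [Q ::= ( E )]
((E)-Q-Q)-Q ⇒ ((Q)-Q-Q)-Q   [E ::= Q]
((Q)-Q-Q)-Q ⇒ ((n)-Q-Q)-Q   [Q ::= n]
((n)-Q-Q)-Q ⇒ ((n)-n-Q)-Q   [Q ::= n]
((n)-n-Q)-Q ⇒ ((n)-n-n)-Q   [Q ::= n]
((n)-n-n)-Q ⇒ ((n)-n-n)-n   [Q ::= n]

E ⇒ E-Q ⇒ Q-Q ⇒ (E)-Q ⇒ (E-Q)-Q ⇒ (E-Q-Q)-Q ⇒ (Q-Q-Q)-Q ⇒ ((E)-Q-Q)-Q ⇒ ((Q)-Q-Q)-Q ⇒ ((n)-Q-Q)-Q ⇒ ((n)-n-Q)-Q ⇒ ((n)-n-n)-Q ⇒ ((n)-n-n)-n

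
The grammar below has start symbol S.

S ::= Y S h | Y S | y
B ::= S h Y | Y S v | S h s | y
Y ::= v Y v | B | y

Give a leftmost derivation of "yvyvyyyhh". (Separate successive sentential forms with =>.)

S => YS => yS => yYS => yvYvS => yvyvS => yvyvYSh => yvyvySh => yvyvyYShh => yvyvyyShh => yvyvyyyhh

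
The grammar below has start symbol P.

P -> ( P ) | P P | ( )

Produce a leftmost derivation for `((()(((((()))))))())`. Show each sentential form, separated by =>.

P=>(P)=>(PP)=>((P)P)=>((PP)P)=>((()P)P)=>((()(P))P)=>((()((P)))P)=>((()(((P))))P)=>((()((((P)))))P)=>((()(((((P))))))P)=>((()(((((()))))))P)=>((()(((((()))))))())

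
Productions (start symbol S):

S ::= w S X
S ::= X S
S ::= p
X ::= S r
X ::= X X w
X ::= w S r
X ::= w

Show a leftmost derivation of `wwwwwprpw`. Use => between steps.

S => wSX   [S ::= w S X]
wSX => wXSX   [S ::= X S]
wXSX => wwSrSX   [X ::= w S r]
wwSrSX => wwXSrSX   [S ::= X S]
wwXSrSX => wwXXwSrSX   [X ::= X X w]
wwXXwSrSX => wwwXwSrSX   [X ::= w]
wwwXwSrSX => wwwwwSrSX   [X ::= w]
wwwwwSrSX => wwwwwprSX   [S ::= p]
wwwwwprSX => wwwwwprpX   [S ::= p]
wwwwwprpX => wwwwwprpw   [X ::= w]

S => wSX => wXSX => wwSrSX => wwXSrSX => wwXXwSrSX => wwwXwSrSX => wwwwwSrSX => wwwwwprSX => wwwwwprpX => wwwwwprpw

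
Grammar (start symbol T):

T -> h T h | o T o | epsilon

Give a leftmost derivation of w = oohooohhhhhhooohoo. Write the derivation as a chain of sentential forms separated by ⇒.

T ⇒ oTo   [T -> o T o]
oTo ⇒ ooToo   [T -> o T o]
ooToo ⇒ oohThoo   [T -> h T h]
oohThoo ⇒ oohoTohoo   [T -> o T o]
oohoTohoo ⇒ oohooToohoo   [T -> o T o]
oohooToohoo ⇒ oohoooTooohoo   [T -> o T o]
oohoooTooohoo ⇒ oohooohThooohoo   [T -> h T h]
oohooohThooohoo ⇒ oohooohhThhooohoo   [T -> h T h]
oohooohhThhooohoo ⇒ oohooohhhThhhooohoo   [T -> h T h]
oohooohhhThhhooohoo ⇒ oohooohhhhhhooohoo   [T -> epsilon]

T ⇒ oTo ⇒ ooToo ⇒ oohThoo ⇒ oohoTohoo ⇒ oohooToohoo ⇒ oohoooTooohoo ⇒ oohooohThooohoo ⇒ oohooohhThhooohoo ⇒ oohooohhhThhhooohoo ⇒ oohooohhhhhhooohoo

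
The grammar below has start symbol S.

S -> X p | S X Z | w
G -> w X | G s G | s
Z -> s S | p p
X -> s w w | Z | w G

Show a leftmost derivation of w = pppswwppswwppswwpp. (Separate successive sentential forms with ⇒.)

S ⇒ SXZ ⇒ SXZXZ ⇒ SXZXZXZ ⇒ XpXZXZXZ ⇒ ZpXZXZXZ ⇒ pppXZXZXZ ⇒ pppswwZXZXZ ⇒ pppswwppXZXZ ⇒ pppswwppswwZXZ ⇒ pppswwppswwppXZ ⇒ pppswwppswwppswwZ ⇒ pppswwppswwppswwpp

S ⇒ SXZ   [S -> S X Z]
SXZ ⇒ SXZXZ   [S -> S X Z]
SXZXZ ⇒ SXZXZXZ   [S -> S X Z]
SXZXZXZ ⇒ XpXZXZXZ   [S -> X p]
XpXZXZXZ ⇒ ZpXZXZXZ   [X -> Z]
ZpXZXZXZ ⇒ pppXZXZXZ   [Z -> p p]
pppXZXZXZ ⇒ pppswwZXZXZ   [X -> s w w]
pppswwZXZXZ ⇒ pppswwppXZXZ   [Z -> p p]
pppswwppXZXZ ⇒ pppswwppswwZXZ   [X -> s w w]
pppswwppswwZXZ ⇒ pppswwppswwppXZ   [Z -> p p]
pppswwppswwppXZ ⇒ pppswwppswwppswwZ   [X -> s w w]
pppswwppswwppswwZ ⇒ pppswwppswwppswwpp   [Z -> p p]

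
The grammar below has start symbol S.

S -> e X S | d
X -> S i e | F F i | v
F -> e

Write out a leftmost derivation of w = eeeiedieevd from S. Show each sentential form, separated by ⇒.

S⇒eXS⇒eFFiS⇒eeFiS⇒eeeiS⇒eeeieXS⇒eeeieSieS⇒eeeiedieS⇒eeeiedieeXS⇒eeeiedieevS⇒eeeiedieevd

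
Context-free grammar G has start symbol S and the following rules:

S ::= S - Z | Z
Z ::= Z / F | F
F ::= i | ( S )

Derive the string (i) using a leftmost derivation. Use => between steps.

S=>Z=>F=>(S)=>(Z)=>(F)=>(i)

S => Z   [S ::= Z]
Z => F   [Z ::= F]
F => (S)   [F ::= ( S )]
(S) => (Z)   [S ::= Z]
(Z) => (F)   [Z ::= F]
(F) => (i)   [F ::= i]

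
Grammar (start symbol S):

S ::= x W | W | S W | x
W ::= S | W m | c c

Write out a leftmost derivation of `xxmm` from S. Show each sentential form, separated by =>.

S => xW => xWm => xWmm => xSmm => xxmm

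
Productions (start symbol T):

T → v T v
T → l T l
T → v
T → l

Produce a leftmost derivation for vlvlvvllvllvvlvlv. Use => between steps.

T=>vTv=>vlTlv=>vlvTvlv=>vlvlTlvlv=>vlvlvTvlvlv=>vlvlvvTvvlvlv=>vlvlvvlTlvvlvlv=>vlvlvvllTllvvlvlv=>vlvlvvllvllvvlvlv

T => vTv   [T → v T v]
vTv => vlTlv   [T → l T l]
vlTlv => vlvTvlv   [T → v T v]
vlvTvlv => vlvlTlvlv   [T → l T l]
vlvlTlvlv => vlvlvTvlvlv   [T → v T v]
vlvlvTvlvlv => vlvlvvTvvlvlv   [T → v T v]
vlvlvvTvvlvlv => vlvlvvlTlvvlvlv   [T → l T l]
vlvlvvlTlvvlvlv => vlvlvvllTllvvlvlv   [T → l T l]
vlvlvvllTllvvlvlv => vlvlvvllvllvvlvlv   [T → v]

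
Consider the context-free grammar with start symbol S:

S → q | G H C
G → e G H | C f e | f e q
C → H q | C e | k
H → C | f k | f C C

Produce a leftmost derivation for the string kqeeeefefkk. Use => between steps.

S => GHC   [S → G H C]
GHC => CfeHC   [G → C f e]
CfeHC => CefeHC   [C → C e]
CefeHC => CeefeHC   [C → C e]
CeefeHC => CeeefeHC   [C → C e]
CeeefeHC => CeeeefeHC   [C → C e]
CeeeefeHC => HqeeeefeHC   [C → H q]
HqeeeefeHC => CqeeeefeHC   [H → C]
CqeeeefeHC => kqeeeefeHC   [C → k]
kqeeeefeHC => kqeeeefefkC   [H → f k]
kqeeeefefkC => kqeeeefefkk   [C → k]

S=>GHC=>CfeHC=>CefeHC=>CeefeHC=>CeeefeHC=>CeeeefeHC=>HqeeeefeHC=>CqeeeefeHC=>kqeeeefeHC=>kqeeeefefkC=>kqeeeefefkk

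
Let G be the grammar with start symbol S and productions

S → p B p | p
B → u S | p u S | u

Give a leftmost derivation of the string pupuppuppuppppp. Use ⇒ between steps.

S⇒pBp⇒puSp⇒pupBpp⇒pupuSpp⇒pupupBppp⇒pupuppuSppp⇒pupuppupBpppp⇒pupuppuppuSpppp⇒pupuppuppuppppp

S ⇒ pBp   [S → p B p]
pBp ⇒ puSp   [B → u S]
puSp ⇒ pupBpp   [S → p B p]
pupBpp ⇒ pupuSpp   [B → u S]
pupuSpp ⇒ pupupBppp   [S → p B p]
pupupBppp ⇒ pupuppuSppp   [B → p u S]
pupuppuSppp ⇒ pupuppupBpppp   [S → p B p]
pupuppupBpppp ⇒ pupuppuppuSpppp   [B → p u S]
pupuppuppuSpppp ⇒ pupuppuppuppppp   [S → p]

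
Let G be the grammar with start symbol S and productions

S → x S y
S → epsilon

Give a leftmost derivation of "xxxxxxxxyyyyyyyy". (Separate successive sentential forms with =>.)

S => xSy => xxSyy => xxxSyyy => xxxxSyyyy => xxxxxSyyyyy => xxxxxxSyyyyyy => xxxxxxxSyyyyyyy => xxxxxxxxSyyyyyyyy => xxxxxxxxyyyyyyyy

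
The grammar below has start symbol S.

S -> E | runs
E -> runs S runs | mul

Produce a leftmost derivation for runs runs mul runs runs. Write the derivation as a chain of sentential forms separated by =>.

S => E => runs S runs => runs E runs => runs runs S runs runs => runs runs E runs runs => runs runs mul runs runs

S => E   [S -> E]
E => runs S runs   [E -> runs S runs]
runs S runs => runs E runs   [S -> E]
runs E runs => runs runs S runs runs   [E -> runs S runs]
runs runs S runs runs => runs runs E runs runs   [S -> E]
runs runs E runs runs => runs runs mul runs runs   [E -> mul]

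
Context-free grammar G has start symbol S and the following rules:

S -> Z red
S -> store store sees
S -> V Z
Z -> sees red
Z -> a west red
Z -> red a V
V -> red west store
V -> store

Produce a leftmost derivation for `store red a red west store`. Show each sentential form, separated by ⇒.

S ⇒ V Z ⇒ store Z ⇒ store red a V ⇒ store red a red west store

S ⇒ V Z   [S -> V Z]
V Z ⇒ store Z   [V -> store]
store Z ⇒ store red a V   [Z -> red a V]
store red a V ⇒ store red a red west store   [V -> red west store]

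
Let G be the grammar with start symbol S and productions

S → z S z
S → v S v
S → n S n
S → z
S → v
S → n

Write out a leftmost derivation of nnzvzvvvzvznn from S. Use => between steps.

S=>nSn=>nnSnn=>nnzSznn=>nnzvSvznn=>nnzvzSzvznn=>nnzvzvSvzvznn=>nnzvzvvvzvznn

S => nSn   [S → n S n]
nSn => nnSnn   [S → n S n]
nnSnn => nnzSznn   [S → z S z]
nnzSznn => nnzvSvznn   [S → v S v]
nnzvSvznn => nnzvzSzvznn   [S → z S z]
nnzvzSzvznn => nnzvzvSvzvznn   [S → v S v]
nnzvzvSvzvznn => nnzvzvvvzvznn   [S → v]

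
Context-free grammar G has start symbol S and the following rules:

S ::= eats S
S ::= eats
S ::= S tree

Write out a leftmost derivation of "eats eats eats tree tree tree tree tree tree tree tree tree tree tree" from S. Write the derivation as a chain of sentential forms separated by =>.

S => eats S => eats S tree => eats S tree tree => eats S tree tree tree => eats eats S tree tree tree => eats eats S tree tree tree tree => eats eats S tree tree tree tree tree => eats eats S tree tree tree tree tree tree => eats eats S tree tree tree tree tree tree tree => eats eats S tree tree tree tree tree tree tree tree => eats eats S tree tree tree tree tree tree tree tree tree => eats eats S tree tree tree tree tree tree tree tree tree tree => eats eats S tree tree tree tree tree tree tree tree tree tree tree => eats eats eats tree tree tree tree tree tree tree tree tree tree tree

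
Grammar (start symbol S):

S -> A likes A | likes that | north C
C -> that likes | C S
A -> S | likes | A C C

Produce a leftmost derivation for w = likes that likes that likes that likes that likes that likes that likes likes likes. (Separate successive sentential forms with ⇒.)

S ⇒ A likes A ⇒ A C C likes A ⇒ A C C C C likes A ⇒ A C C C C C C likes A ⇒ likes C C C C C C likes A ⇒ likes that likes C C C C C likes A ⇒ likes that likes that likes C C C C likes A ⇒ likes that likes that likes that likes C C C likes A ⇒ likes that likes that likes that likes that likes C C likes A ⇒ likes that likes that likes that likes that likes that likes C likes A ⇒ likes that likes that likes that likes that likes that likes that likes likes A ⇒ likes that likes that likes that likes that likes that likes that likes likes likes

S ⇒ A likes A   [S -> A likes A]
A likes A ⇒ A C C likes A   [A -> A C C]
A C C likes A ⇒ A C C C C likes A   [A -> A C C]
A C C C C likes A ⇒ A C C C C C C likes A   [A -> A C C]
A C C C C C C likes A ⇒ likes C C C C C C likes A   [A -> likes]
likes C C C C C C likes A ⇒ likes that likes C C C C C likes A   [C -> that likes]
likes that likes C C C C C likes A ⇒ likes that likes that likes C C C C likes A   [C -> that likes]
likes that likes that likes C C C C likes A ⇒ likes that likes that likes that likes C C C likes A   [C -> that likes]
likes that likes that likes that likes C C C likes A ⇒ likes that likes that likes that likes that likes C C likes A   [C -> that likes]
likes that likes that likes that likes that likes C C likes A ⇒ likes that likes that likes that likes that likes that likes C likes A   [C -> that likes]
likes that likes that likes that likes that likes that likes C likes A ⇒ likes that likes that likes that likes that likes that likes that likes likes A   [C -> that likes]
likes that likes that likes that likes that likes that likes that likes likes A ⇒ likes that likes that likes that likes that likes that likes that likes likes likes   [A -> likes]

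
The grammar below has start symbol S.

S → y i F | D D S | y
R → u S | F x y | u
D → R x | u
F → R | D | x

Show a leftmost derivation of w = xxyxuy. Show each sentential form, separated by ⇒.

S ⇒ DDS ⇒ RxDS ⇒ FxyxDS ⇒ xxyxDS ⇒ xxyxuS ⇒ xxyxuy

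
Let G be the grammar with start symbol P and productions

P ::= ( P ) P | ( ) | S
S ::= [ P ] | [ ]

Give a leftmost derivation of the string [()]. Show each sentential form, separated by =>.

P => S => [P] => [()]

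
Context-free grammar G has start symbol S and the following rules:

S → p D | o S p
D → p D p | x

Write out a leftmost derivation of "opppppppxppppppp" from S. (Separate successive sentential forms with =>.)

S => oSp => opDp => oppDpp => opppDppp => oppppDpppp => opppppDppppp => oppppppDpppppp => opppppppDppppppp => opppppppxppppppp

S => oSp   [S → o S p]
oSp => opDp   [S → p D]
opDp => oppDpp   [D → p D p]
oppDpp => opppDppp   [D → p D p]
opppDppp => oppppDpppp   [D → p D p]
oppppDpppp => opppppDppppp   [D → p D p]
opppppDppppp => oppppppDpppppp   [D → p D p]
oppppppDpppppp => opppppppDppppppp   [D → p D p]
opppppppDppppppp => opppppppxppppppp   [D → x]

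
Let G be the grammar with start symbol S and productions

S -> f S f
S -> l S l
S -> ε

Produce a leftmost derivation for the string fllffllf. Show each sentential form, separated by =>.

S => fSf   [S -> f S f]
fSf => flSlf   [S -> l S l]
flSlf => fllSllf   [S -> l S l]
fllSllf => fllfSfllf   [S -> f S f]
fllfSfllf => fllffllf   [S -> ε]

S => fSf => flSlf => fllSllf => fllfSfllf => fllffllf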